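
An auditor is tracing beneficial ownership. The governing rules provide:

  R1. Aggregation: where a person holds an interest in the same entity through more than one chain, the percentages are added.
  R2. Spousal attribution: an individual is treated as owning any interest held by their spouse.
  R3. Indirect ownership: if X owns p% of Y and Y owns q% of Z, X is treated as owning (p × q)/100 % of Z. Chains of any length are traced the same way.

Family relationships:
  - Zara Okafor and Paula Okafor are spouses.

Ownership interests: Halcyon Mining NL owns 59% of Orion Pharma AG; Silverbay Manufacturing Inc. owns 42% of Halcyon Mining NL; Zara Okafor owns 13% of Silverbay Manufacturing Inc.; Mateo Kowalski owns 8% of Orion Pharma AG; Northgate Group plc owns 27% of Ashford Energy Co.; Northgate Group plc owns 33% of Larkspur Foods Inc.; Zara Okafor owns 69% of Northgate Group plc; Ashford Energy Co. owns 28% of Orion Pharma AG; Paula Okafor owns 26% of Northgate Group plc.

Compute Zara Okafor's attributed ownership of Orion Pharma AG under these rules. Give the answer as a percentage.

10.4034%

By spousal attribution (R2), Zara Okafor is treated as also owning Paula Okafor's interest in Northgate Group plc, giving 69% + 26% = 95%.
Chain via Silverbay Manufacturing Inc. → Halcyon Mining NL (R3): 13% × 42% × 59% = 3.2214% of Orion Pharma AG.
Chain via Northgate Group plc → Ashford Energy Co. (R3): 95% × 27% × 28% = 7.182% of Orion Pharma AG.
Aggregating (R1): 3.2214% + 7.182% = 10.4034%.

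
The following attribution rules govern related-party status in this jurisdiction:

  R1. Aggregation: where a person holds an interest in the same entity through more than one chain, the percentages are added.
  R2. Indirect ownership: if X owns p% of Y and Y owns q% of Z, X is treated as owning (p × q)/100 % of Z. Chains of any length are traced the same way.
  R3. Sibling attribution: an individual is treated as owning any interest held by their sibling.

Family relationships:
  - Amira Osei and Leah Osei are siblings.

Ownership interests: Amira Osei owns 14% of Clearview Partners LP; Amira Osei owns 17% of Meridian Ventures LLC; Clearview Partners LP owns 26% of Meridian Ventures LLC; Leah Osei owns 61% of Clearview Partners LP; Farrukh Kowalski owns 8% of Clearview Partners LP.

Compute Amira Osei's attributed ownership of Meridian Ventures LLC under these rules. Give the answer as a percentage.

By sibling attribution (R3), Amira Osei is treated as also owning Leah Osei's interest in Clearview Partners LP, giving 14% + 61% = 75%.
Chain via Clearview Partners LP (R2): 75% × 26% = 19.5% of Meridian Ventures LLC.
Direct interest in Meridian Ventures LLC: 17%.
Aggregating (R1): 19.5% + 17% = 36.5%.

36.5%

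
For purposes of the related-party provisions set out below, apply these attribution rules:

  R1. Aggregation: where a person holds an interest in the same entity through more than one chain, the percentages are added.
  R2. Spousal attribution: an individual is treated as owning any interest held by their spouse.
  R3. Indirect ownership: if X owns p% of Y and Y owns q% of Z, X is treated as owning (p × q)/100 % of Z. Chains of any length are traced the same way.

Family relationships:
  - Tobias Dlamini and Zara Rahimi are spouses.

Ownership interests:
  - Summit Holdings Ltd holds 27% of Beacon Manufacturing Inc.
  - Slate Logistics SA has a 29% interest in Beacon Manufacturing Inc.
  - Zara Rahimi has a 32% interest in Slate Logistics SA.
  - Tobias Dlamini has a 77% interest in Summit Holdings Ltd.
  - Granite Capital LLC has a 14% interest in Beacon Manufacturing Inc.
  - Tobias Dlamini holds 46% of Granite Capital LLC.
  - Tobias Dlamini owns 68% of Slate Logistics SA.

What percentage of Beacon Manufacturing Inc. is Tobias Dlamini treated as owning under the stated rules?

By spousal attribution (R2), Tobias Dlamini is treated as also owning Zara Rahimi's interest in Slate Logistics SA, giving 68% + 32% = 100%.
Chain via Granite Capital LLC (R3): 46% × 14% = 6.44% of Beacon Manufacturing Inc.
Chain via Slate Logistics SA (R3): 100% × 29% = 29% of Beacon Manufacturing Inc.
Chain via Summit Holdings Ltd (R3): 77% × 27% = 20.79% of Beacon Manufacturing Inc.
Aggregating (R1): 6.44% + 29% + 20.79% = 56.23%.

56.23%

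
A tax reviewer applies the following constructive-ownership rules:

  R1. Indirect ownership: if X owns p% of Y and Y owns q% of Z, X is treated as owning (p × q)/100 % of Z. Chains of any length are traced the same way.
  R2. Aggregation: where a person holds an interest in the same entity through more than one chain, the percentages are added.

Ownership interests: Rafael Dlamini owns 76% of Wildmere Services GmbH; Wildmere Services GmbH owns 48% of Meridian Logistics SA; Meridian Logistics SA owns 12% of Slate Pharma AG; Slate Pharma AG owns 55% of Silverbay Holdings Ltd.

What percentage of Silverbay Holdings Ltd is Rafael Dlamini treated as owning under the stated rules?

Chain via Wildmere Services GmbH → Meridian Logistics SA → Slate Pharma AG (R1): 76% × 48% × 12% × 55% = 2.40768% of Silverbay Holdings Ltd.

2.40768%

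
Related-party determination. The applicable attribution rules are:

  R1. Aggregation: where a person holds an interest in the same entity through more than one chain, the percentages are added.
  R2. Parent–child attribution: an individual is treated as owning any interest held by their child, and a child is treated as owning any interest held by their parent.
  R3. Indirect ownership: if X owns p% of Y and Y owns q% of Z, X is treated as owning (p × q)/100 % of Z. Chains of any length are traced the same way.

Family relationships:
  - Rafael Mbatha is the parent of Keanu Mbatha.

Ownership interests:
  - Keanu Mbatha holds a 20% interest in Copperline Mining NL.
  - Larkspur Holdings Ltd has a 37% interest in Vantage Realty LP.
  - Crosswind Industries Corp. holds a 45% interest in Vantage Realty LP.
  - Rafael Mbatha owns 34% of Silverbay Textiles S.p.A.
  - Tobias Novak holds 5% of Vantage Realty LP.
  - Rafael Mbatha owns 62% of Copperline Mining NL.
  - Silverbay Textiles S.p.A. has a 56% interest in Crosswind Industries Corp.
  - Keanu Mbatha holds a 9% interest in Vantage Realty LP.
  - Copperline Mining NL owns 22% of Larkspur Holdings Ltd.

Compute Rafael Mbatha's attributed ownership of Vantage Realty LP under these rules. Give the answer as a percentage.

By parent–child attribution (R2), Rafael Mbatha is treated as also owning Keanu Mbatha's interest in Copperline Mining NL, giving 62% + 20% = 82%.
By parent–child attribution (R2), Rafael Mbatha is treated as owning Keanu Mbatha's 9% interest in Vantage Realty LP.
Chain via Copperline Mining NL → Larkspur Holdings Ltd (R3): 82% × 22% × 37% = 6.6748% of Vantage Realty LP.
Chain via Silverbay Textiles S.p.A. → Crosswind Industries Corp. (R3): 34% × 56% × 45% = 8.568% of Vantage Realty LP.
Direct interest in Vantage Realty LP: 9%.
Aggregating (R1): 6.6748% + 8.568% + 9% = 24.2428%.

24.2428%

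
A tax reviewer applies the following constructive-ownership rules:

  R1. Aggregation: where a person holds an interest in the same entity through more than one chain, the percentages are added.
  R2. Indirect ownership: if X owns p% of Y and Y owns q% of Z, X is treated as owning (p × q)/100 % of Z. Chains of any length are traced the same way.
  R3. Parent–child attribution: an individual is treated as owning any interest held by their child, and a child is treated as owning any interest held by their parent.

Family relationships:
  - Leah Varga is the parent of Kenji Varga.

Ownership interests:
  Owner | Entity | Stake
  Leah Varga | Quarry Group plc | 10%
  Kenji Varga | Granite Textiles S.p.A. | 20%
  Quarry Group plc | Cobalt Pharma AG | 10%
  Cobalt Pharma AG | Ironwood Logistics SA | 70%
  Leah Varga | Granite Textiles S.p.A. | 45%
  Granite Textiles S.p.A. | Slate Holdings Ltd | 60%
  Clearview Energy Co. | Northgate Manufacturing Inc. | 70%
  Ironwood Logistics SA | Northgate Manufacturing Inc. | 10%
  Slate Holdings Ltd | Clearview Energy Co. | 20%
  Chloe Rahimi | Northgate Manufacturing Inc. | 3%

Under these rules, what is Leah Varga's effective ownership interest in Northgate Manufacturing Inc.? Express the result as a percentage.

5.53%

By parent–child attribution (R3), Leah Varga is treated as also owning Kenji Varga's interest in Granite Textiles S.p.A, giving 45% + 20% = 65%.
Chain via Quarry Group plc → Cobalt Pharma AG → Ironwood Logistics SA (R2): 10% × 10% × 70% × 10% = 0.07% of Northgate Manufacturing Inc.
Chain via Granite Textiles S.p.A. → Slate Holdings Ltd → Clearview Energy Co. (R2): 65% × 60% × 20% × 70% = 5.46% of Northgate Manufacturing Inc.
Aggregating (R1): 0.07% + 5.46% = 5.53%.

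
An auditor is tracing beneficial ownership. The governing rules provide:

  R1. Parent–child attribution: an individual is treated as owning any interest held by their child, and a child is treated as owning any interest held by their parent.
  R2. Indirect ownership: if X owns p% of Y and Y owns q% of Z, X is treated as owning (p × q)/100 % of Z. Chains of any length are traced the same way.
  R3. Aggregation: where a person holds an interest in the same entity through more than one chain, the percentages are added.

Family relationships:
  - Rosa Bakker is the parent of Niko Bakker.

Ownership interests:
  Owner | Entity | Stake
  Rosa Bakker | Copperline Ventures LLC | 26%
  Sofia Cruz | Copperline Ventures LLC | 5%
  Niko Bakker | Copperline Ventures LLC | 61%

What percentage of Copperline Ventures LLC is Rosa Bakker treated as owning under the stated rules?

87%

By parent–child attribution (R1), Rosa Bakker is treated as also owning Niko Bakker's interest in Copperline Ventures LLC, giving 26% + 61% = 87%.
Direct interest in Copperline Ventures LLC: 87%.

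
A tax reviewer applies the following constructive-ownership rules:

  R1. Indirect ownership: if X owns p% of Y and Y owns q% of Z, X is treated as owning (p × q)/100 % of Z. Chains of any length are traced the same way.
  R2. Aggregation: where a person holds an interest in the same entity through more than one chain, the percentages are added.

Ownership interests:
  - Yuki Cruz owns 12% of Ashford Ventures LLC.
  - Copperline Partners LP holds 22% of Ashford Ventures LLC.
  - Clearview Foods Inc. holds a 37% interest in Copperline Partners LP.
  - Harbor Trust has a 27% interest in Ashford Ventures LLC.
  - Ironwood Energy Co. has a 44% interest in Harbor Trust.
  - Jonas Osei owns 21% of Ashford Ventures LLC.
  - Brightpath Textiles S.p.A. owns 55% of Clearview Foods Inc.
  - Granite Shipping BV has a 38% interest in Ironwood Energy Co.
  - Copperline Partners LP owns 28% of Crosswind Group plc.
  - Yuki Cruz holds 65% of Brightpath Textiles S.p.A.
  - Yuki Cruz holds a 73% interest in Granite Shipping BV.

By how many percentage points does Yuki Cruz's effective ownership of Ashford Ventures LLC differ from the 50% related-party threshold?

31.794438

Chain via Granite Shipping BV → Ironwood Energy Co. → Harbor Trust (R1): 73% × 38% × 44% × 27% = 3.295512% of Ashford Ventures LLC.
Chain via Brightpath Textiles S.p.A. → Clearview Foods Inc. → Copperline Partners LP (R1): 65% × 55% × 37% × 22% = 2.91005% of Ashford Ventures LLC.
Direct interest in Ashford Ventures LLC: 12%.
Aggregating (R2): 3.295512% + 2.91005% + 12% = 18.205562%.
18.205562% falls short of the 50% threshold by 31.794438 percentage points.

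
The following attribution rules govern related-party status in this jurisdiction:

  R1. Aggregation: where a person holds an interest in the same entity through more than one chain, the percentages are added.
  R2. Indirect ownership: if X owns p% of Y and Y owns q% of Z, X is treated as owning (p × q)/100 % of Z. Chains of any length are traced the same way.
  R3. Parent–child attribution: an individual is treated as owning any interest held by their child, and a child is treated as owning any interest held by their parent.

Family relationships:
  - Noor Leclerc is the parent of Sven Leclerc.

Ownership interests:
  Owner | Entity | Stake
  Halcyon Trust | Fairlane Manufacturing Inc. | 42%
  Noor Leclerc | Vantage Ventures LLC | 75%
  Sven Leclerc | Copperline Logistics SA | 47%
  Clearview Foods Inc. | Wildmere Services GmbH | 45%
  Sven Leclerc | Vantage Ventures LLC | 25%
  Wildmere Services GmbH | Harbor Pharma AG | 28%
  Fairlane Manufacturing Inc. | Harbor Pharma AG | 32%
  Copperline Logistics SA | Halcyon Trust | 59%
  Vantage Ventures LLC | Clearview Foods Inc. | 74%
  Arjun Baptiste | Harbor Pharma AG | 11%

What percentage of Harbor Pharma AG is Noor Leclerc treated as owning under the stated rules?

By parent–child attribution (R3), Noor Leclerc is treated as also owning Sven Leclerc's interest in Vantage Ventures LLC, giving 75% + 25% = 100%.
By parent–child attribution (R3), Noor Leclerc is treated as owning Sven Leclerc's 47% interest in Copperline Logistics SA.
Chain via Vantage Ventures LLC → Clearview Foods Inc. → Wildmere Services GmbH (R2): 100% × 74% × 45% × 28% = 9.324% of Harbor Pharma AG.
Chain via Copperline Logistics SA → Halcyon Trust → Fairlane Manufacturing Inc. (R2): 47% × 59% × 42% × 32% = 3.726912% of Harbor Pharma AG.
Aggregating (R1): 9.324% + 3.726912% = 13.050912%.

13.050912%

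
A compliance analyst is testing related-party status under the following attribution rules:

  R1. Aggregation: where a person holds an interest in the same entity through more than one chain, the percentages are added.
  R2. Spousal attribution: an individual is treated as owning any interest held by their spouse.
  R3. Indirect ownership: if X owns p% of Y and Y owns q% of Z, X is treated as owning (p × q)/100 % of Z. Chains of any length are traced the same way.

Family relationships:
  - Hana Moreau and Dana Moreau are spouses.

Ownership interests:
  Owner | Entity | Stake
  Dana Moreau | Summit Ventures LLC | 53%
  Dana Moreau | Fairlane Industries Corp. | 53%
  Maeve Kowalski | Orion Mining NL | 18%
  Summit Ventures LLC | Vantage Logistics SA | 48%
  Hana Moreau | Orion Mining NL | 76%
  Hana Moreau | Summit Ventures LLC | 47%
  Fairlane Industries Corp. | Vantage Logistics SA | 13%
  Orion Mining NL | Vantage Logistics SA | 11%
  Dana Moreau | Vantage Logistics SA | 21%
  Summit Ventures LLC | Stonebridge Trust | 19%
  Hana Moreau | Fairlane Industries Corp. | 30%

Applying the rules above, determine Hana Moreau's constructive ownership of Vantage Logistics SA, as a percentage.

88.15%

By spousal attribution (R2), Hana Moreau is treated as also owning Dana Moreau's interest in Fairlane Industries Corp, giving 30% + 53% = 83%.
By spousal attribution (R2), Hana Moreau is treated as also owning Dana Moreau's interest in Summit Ventures LLC, giving 47% + 53% = 100%.
By spousal attribution (R2), Hana Moreau is treated as owning Dana Moreau's 21% interest in Vantage Logistics SA.
Chain via Orion Mining NL (R3): 76% × 11% = 8.36% of Vantage Logistics SA.
Chain via Fairlane Industries Corp. (R3): 83% × 13% = 10.79% of Vantage Logistics SA.
Chain via Summit Ventures LLC (R3): 100% × 48% = 48% of Vantage Logistics SA.
Direct interest in Vantage Logistics SA: 21%.
Aggregating (R1): 8.36% + 10.79% + 48% + 21% = 88.15%.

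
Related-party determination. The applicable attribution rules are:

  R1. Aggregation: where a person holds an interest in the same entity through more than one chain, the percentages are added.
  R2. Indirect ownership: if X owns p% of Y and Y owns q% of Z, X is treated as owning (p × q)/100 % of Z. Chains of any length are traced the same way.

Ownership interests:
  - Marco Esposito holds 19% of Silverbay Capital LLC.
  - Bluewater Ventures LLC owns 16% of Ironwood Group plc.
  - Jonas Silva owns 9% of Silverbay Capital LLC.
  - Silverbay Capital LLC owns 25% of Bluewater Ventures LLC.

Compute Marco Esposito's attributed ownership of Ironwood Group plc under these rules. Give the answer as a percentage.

Chain via Silverbay Capital LLC → Bluewater Ventures LLC (R2): 19% × 25% × 16% = 0.76% of Ironwood Group plc.

0.76%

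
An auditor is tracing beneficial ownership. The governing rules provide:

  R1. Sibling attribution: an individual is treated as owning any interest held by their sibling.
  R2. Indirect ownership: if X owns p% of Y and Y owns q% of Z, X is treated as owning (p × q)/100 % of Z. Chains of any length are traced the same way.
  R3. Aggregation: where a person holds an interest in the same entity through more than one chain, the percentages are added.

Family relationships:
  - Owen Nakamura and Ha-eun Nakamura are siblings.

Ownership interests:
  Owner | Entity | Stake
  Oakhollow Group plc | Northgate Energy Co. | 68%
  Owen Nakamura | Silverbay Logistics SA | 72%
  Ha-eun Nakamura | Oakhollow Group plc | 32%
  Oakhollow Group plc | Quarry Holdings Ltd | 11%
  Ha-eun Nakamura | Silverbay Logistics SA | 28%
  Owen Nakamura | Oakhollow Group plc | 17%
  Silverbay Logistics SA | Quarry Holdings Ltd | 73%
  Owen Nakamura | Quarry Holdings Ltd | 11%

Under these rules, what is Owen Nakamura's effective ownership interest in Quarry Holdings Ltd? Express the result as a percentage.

89.39%

By sibling attribution (R1), Owen Nakamura is treated as also owning Ha-eun Nakamura's interest in Silverbay Logistics SA, giving 72% + 28% = 100%.
By sibling attribution (R1), Owen Nakamura is treated as also owning Ha-eun Nakamura's interest in Oakhollow Group plc, giving 17% + 32% = 49%.
Chain via Silverbay Logistics SA (R2): 100% × 73% = 73% of Quarry Holdings Ltd.
Chain via Oakhollow Group plc (R2): 49% × 11% = 5.39% of Quarry Holdings Ltd.
Direct interest in Quarry Holdings Ltd: 11%.
Aggregating (R3): 73% + 5.39% + 11% = 89.39%.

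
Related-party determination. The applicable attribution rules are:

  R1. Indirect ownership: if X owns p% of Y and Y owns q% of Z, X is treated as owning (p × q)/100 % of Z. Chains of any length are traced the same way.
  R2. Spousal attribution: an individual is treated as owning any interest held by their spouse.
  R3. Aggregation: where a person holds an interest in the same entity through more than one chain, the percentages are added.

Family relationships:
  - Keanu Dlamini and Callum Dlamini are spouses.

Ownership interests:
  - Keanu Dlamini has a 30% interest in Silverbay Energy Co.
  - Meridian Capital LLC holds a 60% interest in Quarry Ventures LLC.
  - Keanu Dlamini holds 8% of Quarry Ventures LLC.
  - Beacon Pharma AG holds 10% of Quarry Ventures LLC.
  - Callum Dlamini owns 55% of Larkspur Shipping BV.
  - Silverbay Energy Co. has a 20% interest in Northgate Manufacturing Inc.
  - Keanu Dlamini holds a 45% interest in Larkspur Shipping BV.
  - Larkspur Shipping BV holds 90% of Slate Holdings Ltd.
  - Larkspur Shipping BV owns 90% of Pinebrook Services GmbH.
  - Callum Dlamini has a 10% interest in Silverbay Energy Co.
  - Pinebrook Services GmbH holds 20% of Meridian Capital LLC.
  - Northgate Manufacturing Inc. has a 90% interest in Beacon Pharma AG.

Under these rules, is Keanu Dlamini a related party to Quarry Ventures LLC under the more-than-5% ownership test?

Yes

By spousal attribution (R2), Keanu Dlamini is treated as also owning Callum Dlamini's interest in Larkspur Shipping BV, giving 45% + 55% = 100%.
By spousal attribution (R2), Keanu Dlamini is treated as also owning Callum Dlamini's interest in Silverbay Energy Co, giving 30% + 10% = 40%.
Chain via Larkspur Shipping BV → Pinebrook Services GmbH → Meridian Capital LLC (R1): 100% × 90% × 20% × 60% = 10.8% of Quarry Ventures LLC.
Chain via Silverbay Energy Co. → Northgate Manufacturing Inc. → Beacon Pharma AG (R1): 40% × 20% × 90% × 10% = 0.72% of Quarry Ventures LLC.
Direct interest in Quarry Ventures LLC: 8%.
Aggregating (R3): 10.8% + 0.72% + 8% = 19.52%.
19.52% exceeds the 5% threshold, so Keanu is a related party to Quarry Ventures LLC.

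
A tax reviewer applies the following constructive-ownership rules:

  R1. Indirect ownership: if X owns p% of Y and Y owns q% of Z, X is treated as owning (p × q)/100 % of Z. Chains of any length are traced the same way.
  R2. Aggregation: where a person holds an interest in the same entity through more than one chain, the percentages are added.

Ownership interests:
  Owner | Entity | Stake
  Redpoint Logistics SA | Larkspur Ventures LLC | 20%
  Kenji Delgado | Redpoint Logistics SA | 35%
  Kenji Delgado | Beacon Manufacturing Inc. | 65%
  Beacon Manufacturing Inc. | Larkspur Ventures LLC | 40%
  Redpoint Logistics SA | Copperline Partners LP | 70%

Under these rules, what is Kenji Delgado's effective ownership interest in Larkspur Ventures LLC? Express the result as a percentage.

Chain via Beacon Manufacturing Inc. (R1): 65% × 40% = 26% of Larkspur Ventures LLC.
Chain via Redpoint Logistics SA (R1): 35% × 20% = 7% of Larkspur Ventures LLC.
Aggregating (R2): 26% + 7% = 33%.

33%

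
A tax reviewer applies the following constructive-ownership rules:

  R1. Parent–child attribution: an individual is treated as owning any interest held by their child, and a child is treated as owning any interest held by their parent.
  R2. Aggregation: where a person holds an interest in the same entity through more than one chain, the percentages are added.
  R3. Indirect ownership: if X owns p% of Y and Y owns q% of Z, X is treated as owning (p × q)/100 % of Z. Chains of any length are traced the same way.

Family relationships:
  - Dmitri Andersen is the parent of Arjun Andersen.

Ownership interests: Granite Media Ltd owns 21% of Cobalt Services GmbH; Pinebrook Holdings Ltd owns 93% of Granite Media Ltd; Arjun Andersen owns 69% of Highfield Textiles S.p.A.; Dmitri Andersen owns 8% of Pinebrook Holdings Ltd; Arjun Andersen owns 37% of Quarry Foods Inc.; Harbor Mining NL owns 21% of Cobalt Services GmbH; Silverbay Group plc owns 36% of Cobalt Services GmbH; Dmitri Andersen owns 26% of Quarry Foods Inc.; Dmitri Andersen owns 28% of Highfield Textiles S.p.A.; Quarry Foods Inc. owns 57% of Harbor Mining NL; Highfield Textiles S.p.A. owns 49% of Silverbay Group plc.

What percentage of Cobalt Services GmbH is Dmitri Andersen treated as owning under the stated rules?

By parent–child attribution (R1), Dmitri Andersen is treated as also owning Arjun Andersen's interest in Quarry Foods Inc, giving 26% + 37% = 63%.
By parent–child attribution (R1), Dmitri Andersen is treated as also owning Arjun Andersen's interest in Highfield Textiles S.p.A, giving 28% + 69% = 97%.
Chain via Quarry Foods Inc. → Harbor Mining NL (R3): 63% × 57% × 21% = 7.5411% of Cobalt Services GmbH.
Chain via Pinebrook Holdings Ltd → Granite Media Ltd (R3): 8% × 93% × 21% = 1.5624% of Cobalt Services GmbH.
Chain via Highfield Textiles S.p.A. → Silverbay Group plc (R3): 97% × 49% × 36% = 17.1108% of Cobalt Services GmbH.
Aggregating (R2): 7.5411% + 1.5624% + 17.1108% = 26.2143%.

26.2143%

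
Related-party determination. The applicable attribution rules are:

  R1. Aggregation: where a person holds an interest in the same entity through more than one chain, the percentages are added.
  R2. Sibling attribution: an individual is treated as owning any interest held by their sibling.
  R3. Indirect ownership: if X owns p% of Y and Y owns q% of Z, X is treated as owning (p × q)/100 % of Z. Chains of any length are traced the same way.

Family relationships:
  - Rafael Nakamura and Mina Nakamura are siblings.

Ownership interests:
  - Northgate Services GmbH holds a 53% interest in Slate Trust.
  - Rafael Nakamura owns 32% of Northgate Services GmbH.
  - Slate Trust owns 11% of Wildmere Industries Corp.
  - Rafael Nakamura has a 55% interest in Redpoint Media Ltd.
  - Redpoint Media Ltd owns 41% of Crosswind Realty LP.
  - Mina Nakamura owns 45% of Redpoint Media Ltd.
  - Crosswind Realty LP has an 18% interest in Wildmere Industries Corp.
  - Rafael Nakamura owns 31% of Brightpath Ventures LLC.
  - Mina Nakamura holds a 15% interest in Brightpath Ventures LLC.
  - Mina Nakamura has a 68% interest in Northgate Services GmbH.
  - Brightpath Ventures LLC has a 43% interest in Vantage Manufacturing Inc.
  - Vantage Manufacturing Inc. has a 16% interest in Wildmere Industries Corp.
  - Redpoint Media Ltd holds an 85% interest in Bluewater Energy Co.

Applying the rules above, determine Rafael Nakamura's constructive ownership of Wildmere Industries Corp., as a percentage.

16.3748%

By sibling attribution (R2), Rafael Nakamura is treated as also owning Mina Nakamura's interest in Northgate Services GmbH, giving 32% + 68% = 100%.
By sibling attribution (R2), Rafael Nakamura is treated as also owning Mina Nakamura's interest in Brightpath Ventures LLC, giving 31% + 15% = 46%.
By sibling attribution (R2), Rafael Nakamura is treated as also owning Mina Nakamura's interest in Redpoint Media Ltd, giving 55% + 45% = 100%.
Chain via Northgate Services GmbH → Slate Trust (R3): 100% × 53% × 11% = 5.83% of Wildmere Industries Corp.
Chain via Brightpath Ventures LLC → Vantage Manufacturing Inc. (R3): 46% × 43% × 16% = 3.1648% of Wildmere Industries Corp.
Chain via Redpoint Media Ltd → Crosswind Realty LP (R3): 100% × 41% × 18% = 7.38% of Wildmere Industries Corp.
Aggregating (R1): 5.83% + 3.1648% + 7.38% = 16.3748%.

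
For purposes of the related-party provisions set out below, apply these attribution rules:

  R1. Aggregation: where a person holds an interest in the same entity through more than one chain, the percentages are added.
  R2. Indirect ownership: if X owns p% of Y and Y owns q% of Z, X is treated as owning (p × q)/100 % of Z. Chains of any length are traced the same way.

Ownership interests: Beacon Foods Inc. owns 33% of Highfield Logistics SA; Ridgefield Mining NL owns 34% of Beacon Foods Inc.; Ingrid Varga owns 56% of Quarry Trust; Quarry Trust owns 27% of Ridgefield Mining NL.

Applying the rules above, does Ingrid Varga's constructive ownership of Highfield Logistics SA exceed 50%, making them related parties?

Chain via Quarry Trust → Ridgefield Mining NL → Beacon Foods Inc. (R2): 56% × 27% × 34% × 33% = 1.696464% of Highfield Logistics SA.
1.696464% does not exceed the 50% threshold, so Ingrid is not a related party to Highfield Logistics SA.

No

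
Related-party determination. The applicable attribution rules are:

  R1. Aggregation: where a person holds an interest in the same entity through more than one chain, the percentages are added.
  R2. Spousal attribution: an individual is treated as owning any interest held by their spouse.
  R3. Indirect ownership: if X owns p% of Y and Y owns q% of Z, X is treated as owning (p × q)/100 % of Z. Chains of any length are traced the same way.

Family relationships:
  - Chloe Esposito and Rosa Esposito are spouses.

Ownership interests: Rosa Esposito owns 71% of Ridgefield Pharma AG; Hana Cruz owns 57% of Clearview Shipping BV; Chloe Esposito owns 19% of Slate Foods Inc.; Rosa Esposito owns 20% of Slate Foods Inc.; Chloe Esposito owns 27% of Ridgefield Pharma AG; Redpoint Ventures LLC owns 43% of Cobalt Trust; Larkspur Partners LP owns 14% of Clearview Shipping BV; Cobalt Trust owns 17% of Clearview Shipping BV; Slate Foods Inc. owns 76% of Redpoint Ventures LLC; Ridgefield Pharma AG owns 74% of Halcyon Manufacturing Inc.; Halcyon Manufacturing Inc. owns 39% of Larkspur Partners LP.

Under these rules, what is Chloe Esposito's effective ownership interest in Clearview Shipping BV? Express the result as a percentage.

By spousal attribution (R2), Chloe Esposito is treated as also owning Rosa Esposito's interest in Ridgefield Pharma AG, giving 27% + 71% = 98%.
By spousal attribution (R2), Chloe Esposito is treated as also owning Rosa Esposito's interest in Slate Foods Inc, giving 19% + 20% = 39%.
Chain via Ridgefield Pharma AG → Halcyon Manufacturing Inc. → Larkspur Partners LP (R3): 98% × 74% × 39% × 14% = 3.959592% of Clearview Shipping BV.
Chain via Slate Foods Inc. → Redpoint Ventures LLC → Cobalt Trust (R3): 39% × 76% × 43% × 17% = 2.166684% of Clearview Shipping BV.
Aggregating (R1): 3.959592% + 2.166684% = 6.126276%.

6.126276%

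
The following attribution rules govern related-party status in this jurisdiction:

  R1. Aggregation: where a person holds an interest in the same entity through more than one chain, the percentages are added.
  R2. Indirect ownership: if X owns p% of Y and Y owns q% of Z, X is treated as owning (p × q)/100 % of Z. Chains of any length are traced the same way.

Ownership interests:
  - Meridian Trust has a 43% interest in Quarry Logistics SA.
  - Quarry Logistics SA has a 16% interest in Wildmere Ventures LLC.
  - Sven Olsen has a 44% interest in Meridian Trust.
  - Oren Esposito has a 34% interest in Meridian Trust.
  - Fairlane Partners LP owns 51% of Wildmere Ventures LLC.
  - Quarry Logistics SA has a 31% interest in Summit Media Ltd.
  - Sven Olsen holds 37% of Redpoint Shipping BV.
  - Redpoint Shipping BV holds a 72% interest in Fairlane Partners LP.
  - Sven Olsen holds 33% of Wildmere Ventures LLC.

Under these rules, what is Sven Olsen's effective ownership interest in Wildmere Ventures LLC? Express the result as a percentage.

49.6136%

Chain via Meridian Trust → Quarry Logistics SA (R2): 44% × 43% × 16% = 3.0272% of Wildmere Ventures LLC.
Chain via Redpoint Shipping BV → Fairlane Partners LP (R2): 37% × 72% × 51% = 13.5864% of Wildmere Ventures LLC.
Direct interest in Wildmere Ventures LLC: 33%.
Aggregating (R1): 3.0272% + 13.5864% + 33% = 49.6136%.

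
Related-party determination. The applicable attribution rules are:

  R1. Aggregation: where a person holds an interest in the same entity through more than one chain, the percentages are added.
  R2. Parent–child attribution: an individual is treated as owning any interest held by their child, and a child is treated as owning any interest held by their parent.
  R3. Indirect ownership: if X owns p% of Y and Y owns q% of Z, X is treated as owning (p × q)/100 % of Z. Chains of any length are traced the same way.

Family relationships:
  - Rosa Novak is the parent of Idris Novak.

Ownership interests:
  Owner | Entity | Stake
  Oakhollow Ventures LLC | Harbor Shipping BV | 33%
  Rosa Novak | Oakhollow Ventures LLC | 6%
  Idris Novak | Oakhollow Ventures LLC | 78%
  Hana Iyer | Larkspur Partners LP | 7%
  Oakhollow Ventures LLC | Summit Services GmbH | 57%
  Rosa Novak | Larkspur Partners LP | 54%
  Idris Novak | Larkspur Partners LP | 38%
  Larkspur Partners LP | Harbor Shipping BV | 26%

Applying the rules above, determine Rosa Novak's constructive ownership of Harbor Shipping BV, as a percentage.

51.64%

By parent–child attribution (R2), Rosa Novak is treated as also owning Idris Novak's interest in Oakhollow Ventures LLC, giving 6% + 78% = 84%.
By parent–child attribution (R2), Rosa Novak is treated as also owning Idris Novak's interest in Larkspur Partners LP, giving 54% + 38% = 92%.
Chain via Oakhollow Ventures LLC (R3): 84% × 33% = 27.72% of Harbor Shipping BV.
Chain via Larkspur Partners LP (R3): 92% × 26% = 23.92% of Harbor Shipping BV.
Aggregating (R1): 27.72% + 23.92% = 51.64%.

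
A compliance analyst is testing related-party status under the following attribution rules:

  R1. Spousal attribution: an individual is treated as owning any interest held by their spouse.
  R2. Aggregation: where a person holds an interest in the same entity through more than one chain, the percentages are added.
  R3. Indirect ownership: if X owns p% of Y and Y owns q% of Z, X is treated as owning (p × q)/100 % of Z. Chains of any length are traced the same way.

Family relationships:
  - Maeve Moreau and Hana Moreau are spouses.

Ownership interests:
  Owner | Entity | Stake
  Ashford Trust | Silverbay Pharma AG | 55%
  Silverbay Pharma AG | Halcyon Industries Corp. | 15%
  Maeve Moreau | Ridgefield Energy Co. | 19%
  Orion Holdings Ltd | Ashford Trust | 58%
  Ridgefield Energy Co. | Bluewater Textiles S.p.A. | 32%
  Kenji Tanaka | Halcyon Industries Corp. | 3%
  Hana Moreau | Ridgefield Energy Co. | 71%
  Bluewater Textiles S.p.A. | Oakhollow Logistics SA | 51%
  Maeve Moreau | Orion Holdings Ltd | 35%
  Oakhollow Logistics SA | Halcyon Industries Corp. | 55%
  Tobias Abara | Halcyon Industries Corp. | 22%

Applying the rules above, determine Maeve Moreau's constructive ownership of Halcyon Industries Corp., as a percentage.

By spousal attribution (R1), Maeve Moreau is treated as also owning Hana Moreau's interest in Ridgefield Energy Co, giving 19% + 71% = 90%.
Chain via Orion Holdings Ltd → Ashford Trust → Silverbay Pharma AG (R3): 35% × 58% × 55% × 15% = 1.67475% of Halcyon Industries Corp.
Chain via Ridgefield Energy Co. → Bluewater Textiles S.p.A. → Oakhollow Logistics SA (R3): 90% × 32% × 51% × 55% = 8.0784% of Halcyon Industries Corp.
Aggregating (R2): 1.67475% + 8.0784% = 9.75315%.

9.75315%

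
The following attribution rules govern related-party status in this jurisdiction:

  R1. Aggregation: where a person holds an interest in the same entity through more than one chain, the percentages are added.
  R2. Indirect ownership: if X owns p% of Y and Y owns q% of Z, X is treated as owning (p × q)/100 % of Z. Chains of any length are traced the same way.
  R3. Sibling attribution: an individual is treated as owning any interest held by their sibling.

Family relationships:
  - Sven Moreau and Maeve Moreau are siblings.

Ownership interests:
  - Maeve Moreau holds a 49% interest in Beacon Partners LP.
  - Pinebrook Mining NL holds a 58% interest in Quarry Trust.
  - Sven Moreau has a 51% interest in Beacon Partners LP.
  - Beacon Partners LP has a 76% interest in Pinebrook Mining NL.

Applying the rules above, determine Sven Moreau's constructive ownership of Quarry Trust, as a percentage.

44.08%

By sibling attribution (R3), Sven Moreau is treated as also owning Maeve Moreau's interest in Beacon Partners LP, giving 51% + 49% = 100%.
Chain via Beacon Partners LP → Pinebrook Mining NL (R2): 100% × 76% × 58% = 44.08% of Quarry Trust.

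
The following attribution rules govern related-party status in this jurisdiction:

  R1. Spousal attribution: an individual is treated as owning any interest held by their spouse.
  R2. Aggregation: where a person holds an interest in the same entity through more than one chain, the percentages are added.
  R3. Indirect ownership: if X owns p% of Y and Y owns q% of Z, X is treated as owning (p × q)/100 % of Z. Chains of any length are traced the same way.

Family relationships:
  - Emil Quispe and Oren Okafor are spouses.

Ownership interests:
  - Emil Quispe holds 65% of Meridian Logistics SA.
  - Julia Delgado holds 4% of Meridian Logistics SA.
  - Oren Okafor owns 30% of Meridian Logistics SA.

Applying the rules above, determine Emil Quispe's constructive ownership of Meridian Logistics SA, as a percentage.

By spousal attribution (R1), Emil Quispe is treated as also owning Oren Okafor's interest in Meridian Logistics SA, giving 65% + 30% = 95%.
Direct interest in Meridian Logistics SA: 95%.

95%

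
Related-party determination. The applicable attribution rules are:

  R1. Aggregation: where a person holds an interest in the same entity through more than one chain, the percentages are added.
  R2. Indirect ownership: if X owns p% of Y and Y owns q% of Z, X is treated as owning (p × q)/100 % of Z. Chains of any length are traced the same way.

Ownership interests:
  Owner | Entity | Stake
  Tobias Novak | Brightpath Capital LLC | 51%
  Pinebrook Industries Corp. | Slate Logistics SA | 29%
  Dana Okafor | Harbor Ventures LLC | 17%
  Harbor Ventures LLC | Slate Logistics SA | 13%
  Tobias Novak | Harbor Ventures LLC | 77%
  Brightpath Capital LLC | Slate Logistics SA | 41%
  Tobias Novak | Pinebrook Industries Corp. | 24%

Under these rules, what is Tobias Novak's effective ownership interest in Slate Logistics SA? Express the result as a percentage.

Chain via Harbor Ventures LLC (R2): 77% × 13% = 10.01% of Slate Logistics SA.
Chain via Brightpath Capital LLC (R2): 51% × 41% = 20.91% of Slate Logistics SA.
Chain via Pinebrook Industries Corp. (R2): 24% × 29% = 6.96% of Slate Logistics SA.
Aggregating (R1): 10.01% + 20.91% + 6.96% = 37.88%.

37.88%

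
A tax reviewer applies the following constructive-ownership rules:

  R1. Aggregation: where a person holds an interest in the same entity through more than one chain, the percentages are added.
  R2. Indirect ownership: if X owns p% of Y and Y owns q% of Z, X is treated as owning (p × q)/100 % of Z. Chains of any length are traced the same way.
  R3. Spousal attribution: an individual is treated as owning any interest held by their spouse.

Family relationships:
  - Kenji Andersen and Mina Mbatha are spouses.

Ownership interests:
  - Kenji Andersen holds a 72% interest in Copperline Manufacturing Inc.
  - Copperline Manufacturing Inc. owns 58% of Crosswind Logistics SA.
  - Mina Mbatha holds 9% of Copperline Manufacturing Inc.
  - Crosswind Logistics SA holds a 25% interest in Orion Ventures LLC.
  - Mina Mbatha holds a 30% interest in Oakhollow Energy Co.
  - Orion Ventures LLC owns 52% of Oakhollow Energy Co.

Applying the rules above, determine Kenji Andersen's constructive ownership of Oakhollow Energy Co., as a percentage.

By spousal attribution (R3), Kenji Andersen is treated as also owning Mina Mbatha's interest in Copperline Manufacturing Inc, giving 72% + 9% = 81%.
By spousal attribution (R3), Kenji Andersen is treated as owning Mina Mbatha's 30% interest in Oakhollow Energy Co.
Chain via Copperline Manufacturing Inc. → Crosswind Logistics SA → Orion Ventures LLC (R2): 81% × 58% × 25% × 52% = 6.1074% of Oakhollow Energy Co.
Direct interest in Oakhollow Energy Co: 30%.
Aggregating (R1): 6.1074% + 30% = 36.1074%.

36.1074%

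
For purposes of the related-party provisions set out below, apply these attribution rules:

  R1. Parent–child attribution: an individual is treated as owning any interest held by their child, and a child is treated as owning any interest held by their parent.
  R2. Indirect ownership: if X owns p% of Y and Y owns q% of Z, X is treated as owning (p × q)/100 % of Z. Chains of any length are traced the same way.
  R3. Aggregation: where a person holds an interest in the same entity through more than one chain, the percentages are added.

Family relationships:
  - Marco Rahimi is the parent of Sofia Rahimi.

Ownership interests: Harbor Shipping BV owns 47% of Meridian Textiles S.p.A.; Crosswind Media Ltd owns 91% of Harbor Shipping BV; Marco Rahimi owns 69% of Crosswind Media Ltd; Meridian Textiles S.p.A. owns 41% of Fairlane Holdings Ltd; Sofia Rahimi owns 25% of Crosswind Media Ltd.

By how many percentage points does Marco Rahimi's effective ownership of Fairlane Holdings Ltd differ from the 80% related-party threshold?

By parent–child attribution (R1), Marco Rahimi is treated as also owning Sofia Rahimi's interest in Crosswind Media Ltd, giving 69% + 25% = 94%.
Chain via Crosswind Media Ltd → Harbor Shipping BV → Meridian Textiles S.p.A. (R2): 94% × 91% × 47% × 41% = 16.483558% of Fairlane Holdings Ltd.
16.483558% falls short of the 80% threshold by 63.516442 percentage points.

63.516442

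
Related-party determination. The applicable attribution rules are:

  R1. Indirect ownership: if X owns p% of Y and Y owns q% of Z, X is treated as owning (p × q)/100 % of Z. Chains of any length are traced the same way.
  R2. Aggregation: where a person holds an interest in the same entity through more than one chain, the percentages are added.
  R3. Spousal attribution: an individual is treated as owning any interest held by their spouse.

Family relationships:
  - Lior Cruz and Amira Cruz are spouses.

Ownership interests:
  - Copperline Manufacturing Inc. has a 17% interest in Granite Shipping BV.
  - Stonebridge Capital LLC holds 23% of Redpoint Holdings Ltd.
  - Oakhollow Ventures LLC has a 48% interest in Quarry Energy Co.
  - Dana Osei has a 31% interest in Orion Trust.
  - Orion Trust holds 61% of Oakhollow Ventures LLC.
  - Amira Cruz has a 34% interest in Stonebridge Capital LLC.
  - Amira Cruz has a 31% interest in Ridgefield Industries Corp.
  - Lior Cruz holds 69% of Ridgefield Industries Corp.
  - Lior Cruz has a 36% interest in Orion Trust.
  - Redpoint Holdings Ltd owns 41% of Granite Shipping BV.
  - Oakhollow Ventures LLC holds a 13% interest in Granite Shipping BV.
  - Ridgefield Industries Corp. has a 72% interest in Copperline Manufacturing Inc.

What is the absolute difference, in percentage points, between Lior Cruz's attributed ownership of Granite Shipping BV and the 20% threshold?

By spousal attribution (R3), Lior Cruz is treated as also owning Amira Cruz's interest in Ridgefield Industries Corp, giving 69% + 31% = 100%.
By spousal attribution (R3), Lior Cruz is treated as owning Amira Cruz's 34% interest in Stonebridge Capital LLC.
Chain via Orion Trust → Oakhollow Ventures LLC (R1): 36% × 61% × 13% = 2.8548% of Granite Shipping BV.
Chain via Ridgefield Industries Corp. → Copperline Manufacturing Inc. (R1): 100% × 72% × 17% = 12.24% of Granite Shipping BV.
Chain via Stonebridge Capital LLC → Redpoint Holdings Ltd (R1): 34% × 23% × 41% = 3.2062% of Granite Shipping BV.
Aggregating (R2): 2.8548% + 12.24% + 3.2062% = 18.301%.
18.301% falls short of the 20% threshold by 1.699 percentage points.

1.699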